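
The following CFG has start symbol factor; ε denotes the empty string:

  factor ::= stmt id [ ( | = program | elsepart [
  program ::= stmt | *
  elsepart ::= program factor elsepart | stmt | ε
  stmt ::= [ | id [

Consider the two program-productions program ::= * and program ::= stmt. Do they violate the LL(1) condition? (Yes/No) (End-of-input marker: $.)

No

FIRST(*) = { * } and FIRST(stmt) = { [, id }.
The FIRST sets are disjoint and neither alternative is nullable — no conflict.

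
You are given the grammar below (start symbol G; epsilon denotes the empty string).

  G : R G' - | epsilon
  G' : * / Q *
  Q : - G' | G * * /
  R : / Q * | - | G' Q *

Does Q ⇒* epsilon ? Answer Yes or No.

Nullable nonterminals: G.
No production of Q has an RHS whose symbols are all nullable, so Q is not nullable.

No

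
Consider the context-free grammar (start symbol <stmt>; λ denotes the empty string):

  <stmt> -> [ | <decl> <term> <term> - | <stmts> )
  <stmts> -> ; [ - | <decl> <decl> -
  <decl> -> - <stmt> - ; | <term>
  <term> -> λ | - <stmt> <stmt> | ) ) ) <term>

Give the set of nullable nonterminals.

Directly nullable (have an λ-production): <term>.
<decl> -> <term> with every symbol nullable, so <decl> is nullable.
No other nonterminal has a production whose RHS symbols are all nullable.

{ <decl>, <term> }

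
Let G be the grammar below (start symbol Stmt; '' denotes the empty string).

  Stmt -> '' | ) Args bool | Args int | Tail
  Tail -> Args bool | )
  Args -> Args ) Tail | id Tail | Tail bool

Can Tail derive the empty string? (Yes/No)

No

Nullable nonterminals: Stmt.
No production of Tail has an RHS whose symbols are all nullable, so Tail is not nullable.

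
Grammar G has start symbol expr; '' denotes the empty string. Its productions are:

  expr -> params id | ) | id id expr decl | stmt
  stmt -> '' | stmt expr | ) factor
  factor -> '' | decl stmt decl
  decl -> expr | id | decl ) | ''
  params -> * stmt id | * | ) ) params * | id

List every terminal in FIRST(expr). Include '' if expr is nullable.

{ ), *, id, '' }

From expr -> params id: add FIRST(params) = { ), *, id }.
expr -> ) contributes {)}.
expr -> id id expr decl contributes {id}.
From expr -> stmt: add FIRST(stmt) = { ), *, id, '' } (including '' since stmt is nullable).
Union: FIRST(expr) = { ), *, id, '' }.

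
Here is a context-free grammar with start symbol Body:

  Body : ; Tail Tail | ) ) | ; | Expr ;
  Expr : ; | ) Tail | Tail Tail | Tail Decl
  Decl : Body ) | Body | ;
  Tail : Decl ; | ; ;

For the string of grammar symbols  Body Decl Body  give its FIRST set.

Add FIRST(Body) = { ), ; }; Body is not nullable, stop.

{ ), ; }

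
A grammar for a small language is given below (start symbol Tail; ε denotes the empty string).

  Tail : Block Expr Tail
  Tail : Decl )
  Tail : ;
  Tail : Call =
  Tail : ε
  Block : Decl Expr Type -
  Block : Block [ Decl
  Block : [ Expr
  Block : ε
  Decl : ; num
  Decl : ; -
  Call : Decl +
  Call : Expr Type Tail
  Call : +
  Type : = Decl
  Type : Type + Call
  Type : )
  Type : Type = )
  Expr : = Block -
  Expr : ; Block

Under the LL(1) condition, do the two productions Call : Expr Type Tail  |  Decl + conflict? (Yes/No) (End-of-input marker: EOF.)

FIRST(Expr Type Tail) = { ;, = } and FIRST(Decl +) = { ; }.
Both contain ;, so the two alternatives are not disjoint — LL(1) conflict.

Yes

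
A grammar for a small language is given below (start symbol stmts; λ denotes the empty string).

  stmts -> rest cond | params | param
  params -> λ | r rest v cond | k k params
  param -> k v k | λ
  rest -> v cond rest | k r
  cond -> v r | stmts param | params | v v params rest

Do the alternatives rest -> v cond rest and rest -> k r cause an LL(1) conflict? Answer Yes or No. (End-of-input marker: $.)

FIRST(v cond rest) = { v } and FIRST(k r) = { k }.
The FIRST sets are disjoint and neither alternative is nullable — no conflict.

No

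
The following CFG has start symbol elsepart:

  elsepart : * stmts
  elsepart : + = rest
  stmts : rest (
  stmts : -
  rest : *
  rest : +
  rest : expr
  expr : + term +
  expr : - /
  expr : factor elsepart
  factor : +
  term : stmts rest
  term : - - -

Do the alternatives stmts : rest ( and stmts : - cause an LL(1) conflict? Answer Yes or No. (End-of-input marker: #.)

Yes

FIRST(rest () = { *, +, - } and FIRST(-) = { - }.
Both contain -, so the two alternatives are not disjoint — LL(1) conflict.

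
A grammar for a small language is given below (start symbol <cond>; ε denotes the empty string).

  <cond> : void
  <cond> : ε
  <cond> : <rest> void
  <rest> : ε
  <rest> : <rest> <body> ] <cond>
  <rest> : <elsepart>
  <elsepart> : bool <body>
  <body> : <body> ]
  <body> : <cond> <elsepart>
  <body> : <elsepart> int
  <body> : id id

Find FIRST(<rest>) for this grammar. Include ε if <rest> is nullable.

{ bool, id, void, ε }

<rest> : ε contributes ε.
From <rest> : <rest> <body> ] <cond>: <rest> nullable, take FIRST(<rest>) ∪ FIRST(<body>) = { bool, id, void }.
From <rest> : <elsepart>: add FIRST(<elsepart>) = { bool }.
Union: FIRST(<rest>) = { bool, id, void, ε }.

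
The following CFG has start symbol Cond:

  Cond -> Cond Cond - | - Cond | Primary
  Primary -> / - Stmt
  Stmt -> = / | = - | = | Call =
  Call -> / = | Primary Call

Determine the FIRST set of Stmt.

{ /, = }

Stmt -> = / contributes {=}.
Stmt -> = - contributes {=}.
Stmt -> = contributes {=}.
From Stmt -> Call =: add FIRST(Call) = { / }.
Union: FIRST(Stmt) = { /, = }.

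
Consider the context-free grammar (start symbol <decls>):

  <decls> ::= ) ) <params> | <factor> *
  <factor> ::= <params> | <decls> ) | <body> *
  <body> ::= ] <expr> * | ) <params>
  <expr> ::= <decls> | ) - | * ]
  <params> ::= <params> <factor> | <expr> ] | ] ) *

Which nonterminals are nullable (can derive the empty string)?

No nonterminal has an empty production or an RHS whose symbols are all nullable.

{ } (none)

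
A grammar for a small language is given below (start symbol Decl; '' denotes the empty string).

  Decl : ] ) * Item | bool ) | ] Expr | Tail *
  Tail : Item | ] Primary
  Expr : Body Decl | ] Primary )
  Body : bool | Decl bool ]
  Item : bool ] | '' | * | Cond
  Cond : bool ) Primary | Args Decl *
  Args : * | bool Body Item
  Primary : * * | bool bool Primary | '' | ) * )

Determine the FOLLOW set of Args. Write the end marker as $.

In Cond : Args Decl *: add FIRST(Decl *) = { *, ], bool }.
Union: FOLLOW(Args) = { *, ], bool }.

{ *, ], bool }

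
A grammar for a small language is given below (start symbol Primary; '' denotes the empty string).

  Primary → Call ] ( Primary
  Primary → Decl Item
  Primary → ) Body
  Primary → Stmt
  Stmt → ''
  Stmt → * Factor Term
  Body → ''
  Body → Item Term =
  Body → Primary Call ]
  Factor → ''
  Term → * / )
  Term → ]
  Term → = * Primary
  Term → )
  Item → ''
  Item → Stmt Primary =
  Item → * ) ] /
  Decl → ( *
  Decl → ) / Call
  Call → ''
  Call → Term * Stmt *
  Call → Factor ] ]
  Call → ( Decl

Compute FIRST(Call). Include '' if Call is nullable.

Call → '' contributes ''.
From Call → Term * Stmt *: add FIRST(Term) = { ), *, =, ] }.
From Call → Factor ] ]: Factor nullable, take FIRST(Factor) ∪ {]} = { ] }.
Call → ( Decl contributes {(}.
Union: FIRST(Call) = { (, ), *, =, ], '' }.

{ (, ), *, =, ], '' }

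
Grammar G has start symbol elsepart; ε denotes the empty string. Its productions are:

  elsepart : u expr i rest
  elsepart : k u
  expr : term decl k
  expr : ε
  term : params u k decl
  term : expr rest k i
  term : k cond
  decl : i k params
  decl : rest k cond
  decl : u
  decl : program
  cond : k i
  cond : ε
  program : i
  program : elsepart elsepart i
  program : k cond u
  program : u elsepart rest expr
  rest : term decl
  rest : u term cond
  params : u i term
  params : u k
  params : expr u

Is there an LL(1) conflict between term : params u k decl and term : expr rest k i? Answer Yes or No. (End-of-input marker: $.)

Yes

FIRST(params u k decl) = { k, u } and FIRST(expr rest k i) = { k, u }.
Both contain k, so the two alternatives are not disjoint — LL(1) conflict.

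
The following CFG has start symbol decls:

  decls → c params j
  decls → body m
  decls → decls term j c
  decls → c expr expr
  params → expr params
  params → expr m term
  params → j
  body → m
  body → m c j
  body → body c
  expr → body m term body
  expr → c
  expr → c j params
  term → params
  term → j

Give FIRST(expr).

From expr → body m term body: add FIRST(body) = { m }.
expr → c contributes {c}.
expr → c j params contributes {c}.
Union: FIRST(expr) = { c, m }.

{ c, m }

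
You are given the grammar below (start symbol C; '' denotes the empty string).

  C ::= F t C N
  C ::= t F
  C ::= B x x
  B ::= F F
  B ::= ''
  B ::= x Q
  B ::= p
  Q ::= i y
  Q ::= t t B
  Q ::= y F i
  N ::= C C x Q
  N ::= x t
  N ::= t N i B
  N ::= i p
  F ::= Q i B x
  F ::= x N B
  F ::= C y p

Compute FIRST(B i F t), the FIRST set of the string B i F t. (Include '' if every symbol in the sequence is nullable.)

{ i, p, t, x, y }

Add FIRST(B)\{''} = { i, p, t, x, y }; B is nullable, continue.
i is a terminal; add {i} and stop.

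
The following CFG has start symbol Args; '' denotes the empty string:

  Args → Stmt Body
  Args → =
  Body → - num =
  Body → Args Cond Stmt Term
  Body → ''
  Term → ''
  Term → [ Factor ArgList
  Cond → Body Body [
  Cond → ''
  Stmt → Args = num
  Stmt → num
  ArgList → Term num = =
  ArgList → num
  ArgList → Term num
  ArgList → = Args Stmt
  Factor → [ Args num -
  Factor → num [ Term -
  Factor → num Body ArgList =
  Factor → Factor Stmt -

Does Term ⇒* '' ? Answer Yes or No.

Yes

Term has an ''-production, so Term ⇒ ''.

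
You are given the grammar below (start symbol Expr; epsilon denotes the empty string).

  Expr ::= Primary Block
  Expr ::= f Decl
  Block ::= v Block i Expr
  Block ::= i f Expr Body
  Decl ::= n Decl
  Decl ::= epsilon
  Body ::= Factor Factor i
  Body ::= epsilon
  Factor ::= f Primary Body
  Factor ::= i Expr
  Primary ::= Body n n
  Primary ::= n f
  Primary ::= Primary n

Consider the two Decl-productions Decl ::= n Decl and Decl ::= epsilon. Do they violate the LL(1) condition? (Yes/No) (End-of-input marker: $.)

FIRST(n Decl) = { n } and FIRST(epsilon) = { epsilon }.
The second is nullable but FOLLOW(Decl) = { $, f, i } is disjoint from FIRST of the first.

No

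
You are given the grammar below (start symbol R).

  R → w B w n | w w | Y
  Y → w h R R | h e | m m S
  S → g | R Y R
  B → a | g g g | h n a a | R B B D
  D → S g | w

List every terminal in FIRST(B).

B → a contributes {a}.
B → g g g contributes {g}.
B → h n a a contributes {h}.
From B → R B B D: add FIRST(R) = { h, m, w }.
Union: FIRST(B) = { a, g, h, m, w }.

{ a, g, h, m, w }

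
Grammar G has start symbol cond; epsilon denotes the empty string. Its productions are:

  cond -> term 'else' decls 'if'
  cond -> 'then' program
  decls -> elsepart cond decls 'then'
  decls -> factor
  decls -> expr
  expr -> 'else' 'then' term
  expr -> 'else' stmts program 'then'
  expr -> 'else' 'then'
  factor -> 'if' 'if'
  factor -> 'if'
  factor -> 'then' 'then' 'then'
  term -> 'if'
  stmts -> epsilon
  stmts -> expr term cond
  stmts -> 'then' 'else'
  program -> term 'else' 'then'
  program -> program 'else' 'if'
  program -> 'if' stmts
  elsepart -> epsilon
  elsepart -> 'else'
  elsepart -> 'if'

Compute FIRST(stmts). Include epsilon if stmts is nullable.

stmts -> epsilon contributes epsilon.
From stmts -> expr term cond: add FIRST(expr) = { 'else' }.
stmts -> 'then' 'else' contributes {'then'}.
Union: FIRST(stmts) = { 'else', 'then', epsilon }.

{ 'else', 'then', epsilon }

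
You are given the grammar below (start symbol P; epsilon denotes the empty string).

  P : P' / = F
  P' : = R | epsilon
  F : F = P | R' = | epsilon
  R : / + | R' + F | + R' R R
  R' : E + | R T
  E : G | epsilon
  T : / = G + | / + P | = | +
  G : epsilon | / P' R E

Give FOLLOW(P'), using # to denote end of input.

{ +, / }

In P : P' / = F: add FIRST(/ = F) = { / }.
In G : / P' R E: add FIRST(R E) = { +, / }.
Union: FOLLOW(P') = { +, / }.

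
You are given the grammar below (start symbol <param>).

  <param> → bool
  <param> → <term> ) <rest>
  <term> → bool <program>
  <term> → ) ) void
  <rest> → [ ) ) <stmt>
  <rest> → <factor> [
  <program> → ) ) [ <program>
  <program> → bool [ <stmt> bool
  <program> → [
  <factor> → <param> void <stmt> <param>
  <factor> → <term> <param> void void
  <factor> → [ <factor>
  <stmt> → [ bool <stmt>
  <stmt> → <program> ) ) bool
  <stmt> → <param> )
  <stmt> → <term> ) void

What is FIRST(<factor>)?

From <factor> → <param> void <stmt> <param>: add FIRST(<param>) = { ), bool }.
From <factor> → <term> <param> void void: add FIRST(<term>) = { ), bool }.
<factor> → [ <factor> contributes {[}.
Union: FIRST(<factor>) = { ), [, bool }.

{ ), [, bool }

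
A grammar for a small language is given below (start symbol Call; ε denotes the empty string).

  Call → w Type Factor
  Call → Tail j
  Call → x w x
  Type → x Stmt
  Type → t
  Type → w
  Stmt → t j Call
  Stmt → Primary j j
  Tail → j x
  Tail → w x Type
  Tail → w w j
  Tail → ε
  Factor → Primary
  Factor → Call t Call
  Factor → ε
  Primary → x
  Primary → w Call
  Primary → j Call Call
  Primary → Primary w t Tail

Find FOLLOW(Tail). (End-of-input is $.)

{ $, j, t, w, x }

In Call → Tail j: add FIRST(j) = { j }.
In Primary → Primary w t Tail: Tail is at the end, add FOLLOW(Primary) = { $, j, t, w, x }.
Union: FOLLOW(Tail) = { $, j, t, w, x }.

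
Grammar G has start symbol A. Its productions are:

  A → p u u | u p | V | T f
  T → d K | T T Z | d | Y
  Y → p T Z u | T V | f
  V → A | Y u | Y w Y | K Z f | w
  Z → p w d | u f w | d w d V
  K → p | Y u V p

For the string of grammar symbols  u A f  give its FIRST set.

{ u }

u is a terminal; add {u} and stop.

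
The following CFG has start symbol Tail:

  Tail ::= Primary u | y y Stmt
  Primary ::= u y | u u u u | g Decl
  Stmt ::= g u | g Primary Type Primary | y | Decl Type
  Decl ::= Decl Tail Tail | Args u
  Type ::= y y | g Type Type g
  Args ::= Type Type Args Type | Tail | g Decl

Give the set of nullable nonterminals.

No nonterminal has an empty production or an RHS whose symbols are all nullable.

{ } (none)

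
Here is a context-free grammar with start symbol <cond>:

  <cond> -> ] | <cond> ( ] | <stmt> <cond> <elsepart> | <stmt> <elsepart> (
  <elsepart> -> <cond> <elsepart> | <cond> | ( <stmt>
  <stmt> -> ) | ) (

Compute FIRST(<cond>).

{ ), ] }

<cond> -> ] contributes {]}.
From <cond> -> <cond> ( ]: add FIRST(<cond>) = { ), ] }.
From <cond> -> <stmt> <cond> <elsepart>: add FIRST(<stmt>) = { ) }.
From <cond> -> <stmt> <elsepart> (: add FIRST(<stmt>) = { ) }.
Union: FIRST(<cond>) = { ), ] }.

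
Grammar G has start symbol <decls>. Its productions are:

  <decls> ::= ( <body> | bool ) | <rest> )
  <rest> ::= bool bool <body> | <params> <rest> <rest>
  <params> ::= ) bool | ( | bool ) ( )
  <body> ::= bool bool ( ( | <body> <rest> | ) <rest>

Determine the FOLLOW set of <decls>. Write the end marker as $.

{ $ }

<decls> is the start symbol, so $ ∈ FOLLOW(<decls>).
Union: FOLLOW(<decls>) = { $ }.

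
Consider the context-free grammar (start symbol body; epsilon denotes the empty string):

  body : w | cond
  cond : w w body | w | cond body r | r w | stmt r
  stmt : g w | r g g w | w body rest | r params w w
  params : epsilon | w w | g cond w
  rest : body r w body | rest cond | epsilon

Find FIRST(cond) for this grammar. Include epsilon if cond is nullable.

{ g, r, w }

cond : w w body contributes {w}.
cond : w contributes {w}.
From cond : cond body r: add FIRST(cond) = { g, r, w }.
cond : r w contributes {r}.
From cond : stmt r: add FIRST(stmt) = { g, r, w }.
Union: FIRST(cond) = { g, r, w }.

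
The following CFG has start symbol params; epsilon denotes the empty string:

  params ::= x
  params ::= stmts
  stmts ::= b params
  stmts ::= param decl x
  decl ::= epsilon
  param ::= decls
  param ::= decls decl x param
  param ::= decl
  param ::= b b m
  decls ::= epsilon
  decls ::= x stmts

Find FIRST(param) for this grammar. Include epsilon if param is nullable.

From param ::= decls: add FIRST(decls) = { x, epsilon } (including epsilon since decls is nullable).
From param ::= decls decl x param: decls, decl nullable, take FIRST(decls) ∪ FIRST(decl) ∪ {x} = { x }.
From param ::= decl: add FIRST(decl) = { epsilon } (including epsilon since decl is nullable).
param ::= b b m contributes {b}.
Union: FIRST(param) = { b, x, epsilon }.

{ b, x, epsilon }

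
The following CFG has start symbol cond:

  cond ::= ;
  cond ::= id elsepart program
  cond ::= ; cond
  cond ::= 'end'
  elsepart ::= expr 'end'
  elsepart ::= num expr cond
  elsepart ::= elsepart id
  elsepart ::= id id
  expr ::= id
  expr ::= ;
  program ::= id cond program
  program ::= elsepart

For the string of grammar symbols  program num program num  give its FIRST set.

Add FIRST(program) = { ;, id, num }; program is not nullable, stop.

{ ;, id, num }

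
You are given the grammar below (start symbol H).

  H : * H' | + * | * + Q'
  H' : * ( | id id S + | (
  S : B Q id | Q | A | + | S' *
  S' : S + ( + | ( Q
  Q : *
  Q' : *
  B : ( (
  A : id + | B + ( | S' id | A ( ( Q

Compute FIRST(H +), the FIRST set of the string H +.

{ *, + }

Add FIRST(H) = { *, + }; H is not nullable, stop.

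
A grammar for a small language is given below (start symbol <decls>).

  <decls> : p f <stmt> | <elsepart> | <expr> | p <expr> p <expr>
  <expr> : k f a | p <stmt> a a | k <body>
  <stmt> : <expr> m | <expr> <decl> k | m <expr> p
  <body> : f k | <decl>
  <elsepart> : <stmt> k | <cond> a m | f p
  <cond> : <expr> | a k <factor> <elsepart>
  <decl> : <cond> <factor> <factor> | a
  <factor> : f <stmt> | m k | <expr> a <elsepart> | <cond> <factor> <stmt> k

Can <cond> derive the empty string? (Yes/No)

No

No nonterminal in this grammar is nullable.
No production of <cond> has an RHS whose symbols are all nullable, so <cond> is not nullable.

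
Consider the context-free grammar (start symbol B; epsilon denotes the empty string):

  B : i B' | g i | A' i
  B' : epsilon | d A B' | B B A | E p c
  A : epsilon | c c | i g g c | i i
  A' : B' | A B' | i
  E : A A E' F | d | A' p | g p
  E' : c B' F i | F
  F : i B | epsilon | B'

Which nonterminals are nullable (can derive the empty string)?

Directly nullable (have an epsilon-production): B', A, F.
E' : F with every symbol nullable, so E' is nullable.
E : A A E' F with every symbol nullable, so E is nullable.
A' : B' with every symbol nullable, so A' is nullable.
No other nonterminal has a production whose RHS symbols are all nullable.

{ A, A', B', E, E', F }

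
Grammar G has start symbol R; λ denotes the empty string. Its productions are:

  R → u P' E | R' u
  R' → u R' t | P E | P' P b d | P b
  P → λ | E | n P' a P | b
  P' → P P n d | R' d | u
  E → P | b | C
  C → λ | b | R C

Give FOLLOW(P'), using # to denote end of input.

{ #, a, b, d, n, t, u }

In R → u P' E: add FIRST(E)\{λ} = { b, d, n, u }.
  Since E is nullable, also add FOLLOW(R) = { #, b, d, n, t, u }.
In R' → P' P b d: add FIRST(P b d) = { b, d, n, u }.
In P → n P' a P: add FIRST(a P) = { a }.
Union: FOLLOW(P') = { #, a, b, d, n, t, u }.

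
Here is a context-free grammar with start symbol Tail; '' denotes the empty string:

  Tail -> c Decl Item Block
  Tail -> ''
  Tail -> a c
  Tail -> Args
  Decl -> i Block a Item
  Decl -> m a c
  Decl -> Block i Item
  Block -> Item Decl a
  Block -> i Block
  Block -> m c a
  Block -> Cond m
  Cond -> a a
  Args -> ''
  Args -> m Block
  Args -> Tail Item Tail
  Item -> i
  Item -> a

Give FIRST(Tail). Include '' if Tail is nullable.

Tail -> c Decl Item Block contributes {c}.
Tail -> '' contributes ''.
Tail -> a c contributes {a}.
From Tail -> Args: add FIRST(Args) = { a, c, i, m, '' } (including '' since Args is nullable).
Union: FIRST(Tail) = { a, c, i, m, '' }.

{ a, c, i, m, '' }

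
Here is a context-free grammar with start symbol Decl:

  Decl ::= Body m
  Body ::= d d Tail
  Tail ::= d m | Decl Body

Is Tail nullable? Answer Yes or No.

No nonterminal in this grammar is nullable.
No production of Tail has an RHS whose symbols are all nullable, so Tail is not nullable.

No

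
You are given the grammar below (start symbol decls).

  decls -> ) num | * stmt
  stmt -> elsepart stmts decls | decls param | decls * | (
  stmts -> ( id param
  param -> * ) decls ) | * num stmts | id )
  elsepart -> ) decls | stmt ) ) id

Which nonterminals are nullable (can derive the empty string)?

No nonterminal has an empty production or an RHS whose symbols are all nullable.

{ } (none)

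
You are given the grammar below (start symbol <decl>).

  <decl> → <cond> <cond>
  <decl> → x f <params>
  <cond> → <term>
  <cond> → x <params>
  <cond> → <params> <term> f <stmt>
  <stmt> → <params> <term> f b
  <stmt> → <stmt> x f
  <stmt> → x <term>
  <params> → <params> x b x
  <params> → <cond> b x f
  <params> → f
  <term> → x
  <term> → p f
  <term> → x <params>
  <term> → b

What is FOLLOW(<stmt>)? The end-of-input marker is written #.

In <cond> → <params> <term> f <stmt>: <stmt> is at the end, add FOLLOW(<cond>) = { #, b, f, p, x }.
In <stmt> → <stmt> x f: add FIRST(x f) = { x }.
Union: FOLLOW(<stmt>) = { #, b, f, p, x }.

{ #, b, f, p, x }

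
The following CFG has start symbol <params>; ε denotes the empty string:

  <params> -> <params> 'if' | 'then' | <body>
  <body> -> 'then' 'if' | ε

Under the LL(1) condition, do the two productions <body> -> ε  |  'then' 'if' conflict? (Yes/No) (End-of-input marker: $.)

FIRST(ε) = { ε } and FIRST('then' 'if') = { 'then' }.
The first is nullable but FOLLOW(<body>) = { $, 'if' } is disjoint from FIRST of the second.

No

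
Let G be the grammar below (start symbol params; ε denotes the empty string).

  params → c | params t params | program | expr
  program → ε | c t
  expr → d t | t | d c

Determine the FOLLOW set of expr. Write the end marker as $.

{ $, t }

In params → expr: expr is at the end, add FOLLOW(params) = { $, t }.
Union: FOLLOW(expr) = { $, t }.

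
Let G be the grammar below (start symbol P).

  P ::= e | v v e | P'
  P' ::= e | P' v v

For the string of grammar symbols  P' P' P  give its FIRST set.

{ e }

Add FIRST(P') = { e }; P' is not nullable, stop.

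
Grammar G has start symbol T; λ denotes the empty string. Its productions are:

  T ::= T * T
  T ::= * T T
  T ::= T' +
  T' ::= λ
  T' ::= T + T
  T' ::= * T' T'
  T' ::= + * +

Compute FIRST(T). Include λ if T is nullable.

From T ::= T * T: add FIRST(T) = { *, + }.
T ::= * T T contributes {*}.
From T ::= T' +: T' nullable, take FIRST(T') ∪ {+} = { *, + }.
Union: FIRST(T) = { *, + }.

{ *, + }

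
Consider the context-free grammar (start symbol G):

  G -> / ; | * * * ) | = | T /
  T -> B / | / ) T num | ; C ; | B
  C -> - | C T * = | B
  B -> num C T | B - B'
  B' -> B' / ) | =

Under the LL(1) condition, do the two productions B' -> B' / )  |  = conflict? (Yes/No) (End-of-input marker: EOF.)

FIRST(B' / )) = { = } and FIRST(=) = { = }.
Both contain =, so the two alternatives are not disjoint — LL(1) conflict.

Yes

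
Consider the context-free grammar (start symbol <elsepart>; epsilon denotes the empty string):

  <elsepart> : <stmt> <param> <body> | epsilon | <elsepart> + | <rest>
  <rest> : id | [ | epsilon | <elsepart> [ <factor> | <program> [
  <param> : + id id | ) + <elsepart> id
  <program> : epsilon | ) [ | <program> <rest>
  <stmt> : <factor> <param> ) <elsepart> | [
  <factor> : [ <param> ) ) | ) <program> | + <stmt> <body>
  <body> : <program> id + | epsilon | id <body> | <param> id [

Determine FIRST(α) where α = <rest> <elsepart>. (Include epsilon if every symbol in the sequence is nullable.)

{ ), +, [, id, epsilon }

Add FIRST(<rest>)\{epsilon} = { ), +, [, id }; <rest> is nullable, continue.
Add FIRST(<elsepart>)\{epsilon} = { ), +, [, id }; <elsepart> is nullable, continue.
Every symbol is nullable, so include epsilon.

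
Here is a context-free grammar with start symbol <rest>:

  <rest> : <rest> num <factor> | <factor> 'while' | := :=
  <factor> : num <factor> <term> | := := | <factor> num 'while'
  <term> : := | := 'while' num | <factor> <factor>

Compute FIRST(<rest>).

From <rest> : <rest> num <factor>: add FIRST(<rest>) = { :=, num }.
From <rest> : <factor> 'while': add FIRST(<factor>) = { :=, num }.
<rest> : := := contributes {:=}.
Union: FIRST(<rest>) = { :=, num }.

{ :=, num }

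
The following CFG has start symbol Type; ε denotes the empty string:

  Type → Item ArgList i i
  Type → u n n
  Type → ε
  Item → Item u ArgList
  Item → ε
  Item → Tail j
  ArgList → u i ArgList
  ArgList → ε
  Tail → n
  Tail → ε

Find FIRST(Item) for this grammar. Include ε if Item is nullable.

{ j, n, u, ε }

From Item → Item u ArgList: Item nullable, take FIRST(Item) ∪ {u} = { j, n, u }.
Item → ε contributes ε.
From Item → Tail j: Tail nullable, take FIRST(Tail) ∪ {j} = { j, n }.
Union: FIRST(Item) = { j, n, u, ε }.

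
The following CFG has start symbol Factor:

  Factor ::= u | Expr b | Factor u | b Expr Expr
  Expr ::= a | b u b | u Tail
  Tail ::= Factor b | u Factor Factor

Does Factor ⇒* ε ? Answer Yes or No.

No

No nonterminal in this grammar is nullable.
No production of Factor has an RHS whose symbols are all nullable, so Factor is not nullable.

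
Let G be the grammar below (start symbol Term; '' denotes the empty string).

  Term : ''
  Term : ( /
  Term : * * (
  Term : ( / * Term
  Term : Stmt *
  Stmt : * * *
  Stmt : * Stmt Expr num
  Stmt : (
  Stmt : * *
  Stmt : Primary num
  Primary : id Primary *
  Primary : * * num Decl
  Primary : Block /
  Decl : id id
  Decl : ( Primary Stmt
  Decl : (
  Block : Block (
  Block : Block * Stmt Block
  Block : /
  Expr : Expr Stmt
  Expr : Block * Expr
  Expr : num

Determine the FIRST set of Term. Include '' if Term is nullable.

{ (, *, /, id, '' }

Term : '' contributes ''.
Term : ( / contributes {(}.
Term : * * ( contributes {*}.
Term : ( / * Term contributes {(}.
From Term : Stmt *: add FIRST(Stmt) = { (, *, /, id }.
Union: FIRST(Term) = { (, *, /, id, '' }.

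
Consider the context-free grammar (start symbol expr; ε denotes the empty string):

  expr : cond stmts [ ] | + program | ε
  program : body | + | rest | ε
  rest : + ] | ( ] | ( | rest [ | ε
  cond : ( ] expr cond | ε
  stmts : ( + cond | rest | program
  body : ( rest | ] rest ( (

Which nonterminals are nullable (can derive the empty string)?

Directly nullable (have an ε-production): expr, program, rest, cond.
stmts : rest with every symbol nullable, so stmts is nullable.
No other nonterminal has a production whose RHS symbols are all nullable.

{ cond, expr, program, rest, stmts }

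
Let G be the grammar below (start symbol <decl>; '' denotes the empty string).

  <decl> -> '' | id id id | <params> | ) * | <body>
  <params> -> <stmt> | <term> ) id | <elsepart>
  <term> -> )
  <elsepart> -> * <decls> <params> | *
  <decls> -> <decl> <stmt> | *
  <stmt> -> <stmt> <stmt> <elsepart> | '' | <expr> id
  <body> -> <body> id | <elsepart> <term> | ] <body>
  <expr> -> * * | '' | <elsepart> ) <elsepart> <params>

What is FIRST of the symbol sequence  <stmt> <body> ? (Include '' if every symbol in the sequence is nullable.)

Add FIRST(<stmt>)\{''} = { *, id }; <stmt> is nullable, continue.
Add FIRST(<body>) = { *, ] }; <body> is not nullable, stop.

{ *, ], id }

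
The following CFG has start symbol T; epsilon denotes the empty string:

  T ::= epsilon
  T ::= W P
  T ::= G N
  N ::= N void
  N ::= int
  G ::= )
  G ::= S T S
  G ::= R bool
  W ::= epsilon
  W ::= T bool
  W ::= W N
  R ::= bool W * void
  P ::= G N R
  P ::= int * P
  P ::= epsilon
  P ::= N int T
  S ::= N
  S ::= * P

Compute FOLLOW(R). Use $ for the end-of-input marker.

In G ::= R bool: add FIRST(bool) = { bool }.
In P ::= G N R: R is at the end, add FOLLOW(P) = { $, ), *, bool, int }.
Union: FOLLOW(R) = { $, ), *, bool, int }.

{ $, ), *, bool, int }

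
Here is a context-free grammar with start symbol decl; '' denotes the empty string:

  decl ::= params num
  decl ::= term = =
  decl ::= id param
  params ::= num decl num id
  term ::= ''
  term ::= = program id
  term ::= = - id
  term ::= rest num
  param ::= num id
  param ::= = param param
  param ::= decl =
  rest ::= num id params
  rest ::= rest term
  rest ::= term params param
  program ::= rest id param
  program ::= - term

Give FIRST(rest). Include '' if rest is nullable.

{ =, num }

rest ::= num id params contributes {num}.
From rest ::= rest term: add FIRST(rest) = { =, num }.
From rest ::= term params param: term nullable, take FIRST(term) ∪ FIRST(params) = { =, num }.
Union: FIRST(rest) = { =, num }.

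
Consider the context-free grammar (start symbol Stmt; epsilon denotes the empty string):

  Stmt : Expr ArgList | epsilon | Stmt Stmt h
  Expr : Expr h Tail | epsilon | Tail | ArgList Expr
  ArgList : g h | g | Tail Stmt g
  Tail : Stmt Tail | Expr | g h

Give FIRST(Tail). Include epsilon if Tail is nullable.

From Tail : Stmt Tail: Stmt, Tail nullable, take FIRST(Stmt) ∪ FIRST(Tail) = { g, h }; also epsilon since the whole RHS is nullable.
From Tail : Expr: add FIRST(Expr) = { g, h, epsilon } (including epsilon since Expr is nullable).
Tail : g h contributes {g}.
Union: FIRST(Tail) = { g, h, epsilon }.

{ g, h, epsilon }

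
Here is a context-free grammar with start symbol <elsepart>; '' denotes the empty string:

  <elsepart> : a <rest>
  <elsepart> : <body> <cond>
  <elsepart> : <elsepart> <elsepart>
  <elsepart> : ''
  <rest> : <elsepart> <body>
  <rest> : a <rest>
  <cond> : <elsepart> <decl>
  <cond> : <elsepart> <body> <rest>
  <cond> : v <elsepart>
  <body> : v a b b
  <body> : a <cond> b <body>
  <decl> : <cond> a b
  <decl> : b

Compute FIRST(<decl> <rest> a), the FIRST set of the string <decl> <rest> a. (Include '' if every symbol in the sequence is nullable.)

Add FIRST(<decl>) = { a, b, v }; <decl> is not nullable, stop.

{ a, b, v }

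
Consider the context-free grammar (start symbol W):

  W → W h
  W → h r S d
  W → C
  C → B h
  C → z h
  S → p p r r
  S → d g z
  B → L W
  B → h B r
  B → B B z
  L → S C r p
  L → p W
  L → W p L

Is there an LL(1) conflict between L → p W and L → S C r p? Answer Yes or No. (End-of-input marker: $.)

Yes

FIRST(p W) = { p } and FIRST(S C r p) = { d, p }.
Both contain p, so the two alternatives are not disjoint — LL(1) conflict.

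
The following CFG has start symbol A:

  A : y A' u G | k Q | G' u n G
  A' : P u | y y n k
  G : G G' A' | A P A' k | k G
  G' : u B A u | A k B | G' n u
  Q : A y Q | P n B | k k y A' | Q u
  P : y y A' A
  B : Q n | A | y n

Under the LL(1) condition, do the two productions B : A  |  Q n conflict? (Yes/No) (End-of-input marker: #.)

Yes

FIRST(A) = { k, u, y } and FIRST(Q n) = { k, u, y }.
Both contain k, so the two alternatives are not disjoint — LL(1) conflict.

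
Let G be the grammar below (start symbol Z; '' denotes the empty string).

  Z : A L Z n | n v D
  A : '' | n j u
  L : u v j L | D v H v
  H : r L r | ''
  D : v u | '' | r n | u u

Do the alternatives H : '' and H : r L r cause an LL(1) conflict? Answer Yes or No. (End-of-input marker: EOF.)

FIRST('') = { '' } and FIRST(r L r) = { r }.
The first is nullable but FOLLOW(H) = { v } is disjoint from FIRST of the second.

No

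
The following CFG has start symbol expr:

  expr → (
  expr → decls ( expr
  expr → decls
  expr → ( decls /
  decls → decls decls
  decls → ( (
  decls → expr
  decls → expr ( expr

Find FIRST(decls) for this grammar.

{ ( }

From decls → decls decls: add FIRST(decls) = { ( }.
decls → ( ( contributes {(}.
From decls → expr: add FIRST(expr) = { ( }.
From decls → expr ( expr: add FIRST(expr) = { ( }.
Union: FIRST(decls) = { ( }.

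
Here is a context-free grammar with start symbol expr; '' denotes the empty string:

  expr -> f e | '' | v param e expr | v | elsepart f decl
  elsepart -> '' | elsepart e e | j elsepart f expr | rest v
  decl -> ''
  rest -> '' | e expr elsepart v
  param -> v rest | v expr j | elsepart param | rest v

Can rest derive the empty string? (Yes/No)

Yes

rest has an ''-production, so rest ⇒ ''.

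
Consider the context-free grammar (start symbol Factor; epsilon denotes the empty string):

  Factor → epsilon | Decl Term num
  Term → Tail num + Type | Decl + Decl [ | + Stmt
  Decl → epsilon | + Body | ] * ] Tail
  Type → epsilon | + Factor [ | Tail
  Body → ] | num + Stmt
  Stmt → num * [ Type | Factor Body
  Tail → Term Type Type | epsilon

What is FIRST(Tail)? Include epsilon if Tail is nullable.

{ +, ], num, epsilon }

From Tail → Term Type Type: add FIRST(Term) = { +, ], num }.
Tail → epsilon contributes epsilon.
Union: FIRST(Tail) = { +, ], num, epsilon }.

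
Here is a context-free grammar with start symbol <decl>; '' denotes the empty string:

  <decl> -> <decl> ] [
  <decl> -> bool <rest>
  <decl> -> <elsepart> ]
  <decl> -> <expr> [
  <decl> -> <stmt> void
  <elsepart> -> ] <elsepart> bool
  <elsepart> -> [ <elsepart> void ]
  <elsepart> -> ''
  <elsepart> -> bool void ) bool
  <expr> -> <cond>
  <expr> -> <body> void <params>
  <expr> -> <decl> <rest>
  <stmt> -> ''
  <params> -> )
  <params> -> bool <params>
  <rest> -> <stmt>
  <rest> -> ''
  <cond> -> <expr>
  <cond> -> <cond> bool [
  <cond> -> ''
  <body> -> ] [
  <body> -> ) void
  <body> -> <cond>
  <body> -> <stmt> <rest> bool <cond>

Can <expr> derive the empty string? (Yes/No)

Yes

<expr> -> <cond> and each of <cond> is nullable, so <expr> ⇒* ''.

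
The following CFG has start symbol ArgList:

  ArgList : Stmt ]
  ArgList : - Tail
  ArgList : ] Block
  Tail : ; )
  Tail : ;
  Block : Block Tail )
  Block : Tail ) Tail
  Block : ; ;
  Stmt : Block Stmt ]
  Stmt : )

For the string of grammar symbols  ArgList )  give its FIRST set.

{ ), -, ;, ] }

Add FIRST(ArgList) = { ), -, ;, ] }; ArgList is not nullable, stop.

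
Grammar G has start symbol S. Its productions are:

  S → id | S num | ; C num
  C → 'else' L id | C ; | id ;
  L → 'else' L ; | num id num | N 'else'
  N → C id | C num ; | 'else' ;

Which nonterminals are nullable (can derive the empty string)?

No nonterminal has an empty production or an RHS whose symbols are all nullable.

{ } (none)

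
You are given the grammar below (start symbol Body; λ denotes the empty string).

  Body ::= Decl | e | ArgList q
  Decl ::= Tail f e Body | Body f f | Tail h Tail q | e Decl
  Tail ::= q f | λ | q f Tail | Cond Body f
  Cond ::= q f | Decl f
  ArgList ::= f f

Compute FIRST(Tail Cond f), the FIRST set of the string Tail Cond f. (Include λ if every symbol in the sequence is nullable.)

{ e, f, h, q }

Add FIRST(Tail)\{λ} = { e, f, h, q }; Tail is nullable, continue.
Add FIRST(Cond) = { e, f, h, q }; Cond is not nullable, stop.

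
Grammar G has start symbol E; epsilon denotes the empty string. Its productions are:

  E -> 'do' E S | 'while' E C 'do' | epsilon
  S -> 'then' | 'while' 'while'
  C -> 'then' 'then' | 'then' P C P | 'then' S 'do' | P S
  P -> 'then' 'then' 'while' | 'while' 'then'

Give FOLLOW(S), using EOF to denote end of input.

{ EOF, 'do', 'then', 'while' }

In E -> 'do' E S: S is at the end, add FOLLOW(E) = { EOF, 'then', 'while' }.
In C -> 'then' S 'do': add FIRST('do') = { 'do' }.
In C -> P S: S is at the end, add FOLLOW(C) = { 'do', 'then', 'while' }.
Union: FOLLOW(S) = { EOF, 'do', 'then', 'while' }.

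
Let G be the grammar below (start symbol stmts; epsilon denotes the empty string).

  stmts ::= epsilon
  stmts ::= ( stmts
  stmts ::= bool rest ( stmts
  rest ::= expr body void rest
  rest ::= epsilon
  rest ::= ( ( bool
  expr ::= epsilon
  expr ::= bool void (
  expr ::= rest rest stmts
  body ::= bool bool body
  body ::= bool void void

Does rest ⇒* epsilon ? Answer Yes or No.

Yes

rest has an epsilon-production, so rest ⇒ epsilon.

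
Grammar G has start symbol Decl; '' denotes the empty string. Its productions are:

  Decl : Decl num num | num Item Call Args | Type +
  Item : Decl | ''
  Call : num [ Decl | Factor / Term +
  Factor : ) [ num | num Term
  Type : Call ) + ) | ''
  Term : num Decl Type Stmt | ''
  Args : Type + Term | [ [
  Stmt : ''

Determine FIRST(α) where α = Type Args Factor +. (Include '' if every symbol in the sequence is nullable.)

Add FIRST(Type)\{''} = { ), num }; Type is nullable, continue.
Add FIRST(Args) = { ), +, [, num }; Args is not nullable, stop.

{ ), +, [, num }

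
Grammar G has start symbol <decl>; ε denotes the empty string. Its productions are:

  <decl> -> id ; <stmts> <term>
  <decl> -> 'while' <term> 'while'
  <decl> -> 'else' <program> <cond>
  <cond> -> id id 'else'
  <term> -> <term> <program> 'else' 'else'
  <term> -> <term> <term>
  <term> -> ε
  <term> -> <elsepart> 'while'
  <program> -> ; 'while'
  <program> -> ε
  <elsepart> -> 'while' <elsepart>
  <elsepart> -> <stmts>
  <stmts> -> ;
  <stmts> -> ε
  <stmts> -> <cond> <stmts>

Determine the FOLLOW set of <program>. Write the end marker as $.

In <decl> -> 'else' <program> <cond>: add FIRST(<cond>) = { id }.
In <term> -> <term> <program> 'else' 'else': add FIRST('else' 'else') = { 'else' }.
Union: FOLLOW(<program>) = { 'else', id }.

{ 'else', id }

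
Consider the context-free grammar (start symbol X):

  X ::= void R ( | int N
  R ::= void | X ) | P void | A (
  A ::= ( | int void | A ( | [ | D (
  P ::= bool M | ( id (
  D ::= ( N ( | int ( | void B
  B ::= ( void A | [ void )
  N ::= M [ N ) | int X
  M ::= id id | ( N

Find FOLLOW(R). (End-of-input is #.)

{ ( }

In X ::= void R (: add FIRST(() = { ( }.
Union: FOLLOW(R) = { ( }.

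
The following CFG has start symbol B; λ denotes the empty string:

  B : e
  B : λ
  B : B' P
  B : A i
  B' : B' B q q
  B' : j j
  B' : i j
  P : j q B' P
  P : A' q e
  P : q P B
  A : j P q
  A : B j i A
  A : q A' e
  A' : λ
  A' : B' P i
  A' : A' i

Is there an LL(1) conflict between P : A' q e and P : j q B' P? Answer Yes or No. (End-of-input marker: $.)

Yes

FIRST(A' q e) = { i, j, q } and FIRST(j q B' P) = { j }.
Both contain j, so the two alternatives are not disjoint — LL(1) conflict.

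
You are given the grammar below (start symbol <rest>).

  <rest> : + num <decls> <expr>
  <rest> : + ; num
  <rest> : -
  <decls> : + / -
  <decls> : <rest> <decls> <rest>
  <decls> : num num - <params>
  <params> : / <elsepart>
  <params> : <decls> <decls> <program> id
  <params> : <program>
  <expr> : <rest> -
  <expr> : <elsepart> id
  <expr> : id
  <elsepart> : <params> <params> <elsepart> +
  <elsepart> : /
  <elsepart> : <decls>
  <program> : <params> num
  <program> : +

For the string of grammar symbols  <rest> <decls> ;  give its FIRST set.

{ +, - }

Add FIRST(<rest>) = { +, - }; <rest> is not nullable, stop.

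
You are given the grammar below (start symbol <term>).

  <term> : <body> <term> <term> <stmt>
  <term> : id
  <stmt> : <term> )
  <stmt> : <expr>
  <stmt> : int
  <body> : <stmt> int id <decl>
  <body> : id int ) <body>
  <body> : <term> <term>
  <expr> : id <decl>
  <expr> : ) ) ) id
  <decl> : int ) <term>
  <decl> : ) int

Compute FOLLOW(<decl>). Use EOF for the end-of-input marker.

In <body> : <stmt> int id <decl>: <decl> is at the end, add FOLLOW(<body>) = { ), id, int }.
In <expr> : id <decl>: <decl> is at the end, add FOLLOW(<expr>) = { EOF, ), id, int }.
Union: FOLLOW(<decl>) = { EOF, ), id, int }.

{ EOF, ), id, int }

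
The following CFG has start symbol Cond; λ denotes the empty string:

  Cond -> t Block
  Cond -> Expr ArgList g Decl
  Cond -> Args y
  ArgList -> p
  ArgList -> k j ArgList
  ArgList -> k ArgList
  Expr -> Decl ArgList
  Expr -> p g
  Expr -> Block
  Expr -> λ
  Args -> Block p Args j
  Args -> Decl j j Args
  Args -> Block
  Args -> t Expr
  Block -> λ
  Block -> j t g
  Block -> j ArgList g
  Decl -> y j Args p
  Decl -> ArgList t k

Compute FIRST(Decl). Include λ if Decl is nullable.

{ k, p, y }

Decl -> y j Args p contributes {y}.
From Decl -> ArgList t k: add FIRST(ArgList) = { k, p }.
Union: FIRST(Decl) = { k, p, y }.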